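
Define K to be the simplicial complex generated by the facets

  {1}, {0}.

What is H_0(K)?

H_0 = Z^2.

Fix the vertex order 0 < 1 and write every simplex with vertices in increasing order. Then dim K = 0 and the simplices of K are:

  0-simplices (2): [0], [1]

giving chain groups C_0 ≅ Z^2.

Now H_k = ker ∂_k / im ∂_{k+1}, so:

  H_0: rank C_0 − rank ∂_1 = 2 − 0 = 2, and there is no ∂_1, so H_0 ≅ Z^2.

(K is a triangulation of a set of 2 points.)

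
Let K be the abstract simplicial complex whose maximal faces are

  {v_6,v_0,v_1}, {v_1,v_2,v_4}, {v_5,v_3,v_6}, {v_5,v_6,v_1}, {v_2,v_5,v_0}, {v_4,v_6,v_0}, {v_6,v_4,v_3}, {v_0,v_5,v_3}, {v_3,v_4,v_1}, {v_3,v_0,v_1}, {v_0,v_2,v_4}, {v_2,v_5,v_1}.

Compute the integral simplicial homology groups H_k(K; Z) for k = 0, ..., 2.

H_0 ≅ Z,  H_1 ≅ Z/2,  H_2 = 0.

We work with the vertex ordering v_0 < v_1 < v_2 < v_3 < v_4 < v_5 < v_6. The simplices of K, each written with vertices in increasing order, are:

  0-simplices (7): [v_0], [v_1], [v_2], [v_3], [v_4], [v_5], [v_6]
  1-simplices (18): (18 of them)
  2-simplices (12): (12 of them)

Hence C_0 ≅ Z^7, C_1 ≅ Z^18, C_2 ≅ Z^12.

Boundary ∂_1: C_1 → C_0 maps an edge to its endpoints' difference, ∂[p,q] = q − p. For instance
  ∂[v_0,v_5] = [v_5] − [v_0].
As a 7×18 matrix over Z this has rank 6, with invariant factors (1,1,1,1,1,1).

The boundary map ∂_2: C_2 → C_1 acts by ∂[p,q,r] = [q,r] − [p,r] + [p,q]. For instance
  ∂[v_0,v_1,v_3] = [v_1,v_3] − [v_0,v_3] + [v_0,v_1],
  ∂[v_1,v_5,v_6] = [v_5,v_6] − [v_1,v_6] + [v_1,v_5].
As a 18×12 matrix over Z this has rank 12, with invariant factors (1,1,1,1,1,1,1,1,1,1,1,2).

Now H_k = ker ∂_k / im ∂_{k+1}, so:

  H_0: rank C_0 − rank ∂_1 = 7 − 6 = 1, and the invariant factors of ∂_1 are all 1, so H_0 ≅ Z.
  H_1: rank ker ∂_1 − rank ∂_2 = (18 − 6) − 12 = 0, and ∂_2 has invariant factor 2 > 1, so H_1 ≅ Z/2.
  H_2: rank ker ∂_2 − rank ∂_3 = (12 − 12) − 0 = 0, and there is no ∂_3, so H_2 ≅ 0.

As a check, the Euler characteristic is 7 − 18 + 12 = 1, which agrees with 1 − 0 + 0 = 1.
(K is a triangulation of the real projective plane RP^2.)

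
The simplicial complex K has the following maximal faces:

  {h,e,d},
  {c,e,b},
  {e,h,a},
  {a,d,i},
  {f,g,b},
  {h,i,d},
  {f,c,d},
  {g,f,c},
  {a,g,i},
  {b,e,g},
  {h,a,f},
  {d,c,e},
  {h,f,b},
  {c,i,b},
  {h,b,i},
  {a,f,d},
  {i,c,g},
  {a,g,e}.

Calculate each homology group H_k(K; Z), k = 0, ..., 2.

H_0 ≅ Z,  H_1 ≅ Z ⊕ Z/2,  H_2 = 0.

Fix the vertex order a < b < c < d < e < f < g < h < i and write every simplex with vertices in increasing order. Then dim K = 2 and the simplices of K are:

  0-simplices (9): a, b, c, d, e, f, g, h, i
  1-simplices (27): ad, ae, af, ag, ah, ai, bc, be, bf, bg, bh, bi, cd, ce, cf, cg, ci, de, df, dh, di, eg, eh, fg, fh, gi, hi
  2-simplices (18): adf, adi, aeg, aeh, afh, agi, bce, bci, beg, bfg, bfh, bhi, cde, cdf, cfg, cgi, deh, dhi

Hence C_0 ≅ Z^9, C_1 ≅ Z^27, C_2 ≅ Z^18.

The boundary map ∂_1: C_1 → C_0 maps an edge to its endpoints' difference, ∂[p,q] = q − p. For instance
  ∂de = e − d.
This gives a 9×27 integer matrix of rank 8; reducing to Smith normal form yields diagonal entries (1,1,1,1,1,1,1,1).

∂_2: C_2 → C_1 acts by ∂[p,q,r] = [q,r] − [p,r] + [p,q]. For instance
  ∂adf = df − af + ad,
  ∂agi = gi − ai + ag.
The resulting 27×18 matrix has rank 18, and its Smith normal form has invariant factors (1,1,1,1,1,1,1,1,1,1,1,1,1,1,1,1,1,2).

Reading off H_k = ker ∂_k / im ∂_{k+1}:

  H_0: rank C_0 − rank ∂_1 = 9 − 8 = 1, and the invariant factors of ∂_1 are all 1, so H_0 ≅ Z.
  H_1: rank ker ∂_1 − rank ∂_2 = (27 − 8) − 18 = 1, and ∂_2 has invariant factor 2 > 1, so H_1 ≅ Z ⊕ Z/2.
  H_2: rank ker ∂_2 − rank ∂_3 = (18 − 18) − 0 = 0, and there is no ∂_3, so H_2 ≅ 0.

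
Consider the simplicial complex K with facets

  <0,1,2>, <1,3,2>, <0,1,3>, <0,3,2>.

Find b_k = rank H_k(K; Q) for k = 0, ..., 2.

b_0 = 1, b_1 = 0, b_2 = 1.

K has 4 vertices, 6 edges, 4 triangles.
rank ∂_0 = 0, rank ∂_1 = 3 ⇒ b_0 = 4 − 0 − 3 = 1; all invariant factors of ∂_1 are 1 so no torsion. So H_0 = Z.
rank ∂_1 = 3, rank ∂_2 = 3 ⇒ b_1 = 6 − 3 − 3 = 0; all invariant factors of ∂_2 are 1 so no torsion. So H_1 = 0.
rank ∂_2 = 3, rank ∂_3 = 0 ⇒ b_2 = 4 − 3 − 0 = 1. So H_2 = Z.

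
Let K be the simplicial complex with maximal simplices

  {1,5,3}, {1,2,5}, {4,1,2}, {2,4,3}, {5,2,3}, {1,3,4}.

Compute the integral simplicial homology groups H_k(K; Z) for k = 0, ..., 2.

H_0 = Z,  H_1 = 0,  H_2 = Z.

We work with the vertex ordering 1 < 2 < 3 < 4 < 5. The simplices of K, each written with vertices in increasing order, are:

  0-simplices (5): [1], [2], [3], [4], [5]
  1-simplices (9): [1,2], [1,3], [1,4], [1,5], [2,3], [2,4], [2,5], [3,4], [3,5]
  2-simplices (6): [1,2,4], [1,2,5], [1,3,4], [1,3,5], [2,3,4], [2,3,5]

giving chain groups C_0 ≅ Z^5, C_1 ≅ Z^9, C_2 ≅ Z^6.

Boundary ∂_1: C_1 → C_0 maps an edge to its endpoints' difference, ∂[p,q] = q − p. For instance
  ∂[1,3] = [3] − [1].
The 5×9 boundary matrix has rank 4 and Smith normal form diag(1,1,1,1).

The boundary map ∂_2: C_2 → C_1 maps a triangle to the signed sum of its edges. For instance
  ∂[1,2,5] = [2,5] − [1,5] + [1,2],
  ∂[2,3,5] = [3,5] − [2,5] + [2,3].
As a 9×6 matrix over Z this has rank 5, with invariant factors (1,1,1,1,1).

From H_k ≅ ker(∂_k) / im(∂_{k+1}) we obtain:

  H_0: rank C_0 − rank ∂_1 = 5 − 4 = 1, and the invariant factors of ∂_1 are all 1, so H_0 = Z.
  H_1: rank ker ∂_1 − rank ∂_2 = (9 − 4) − 5 = 0, and the invariant factors of ∂_2 are all 1, so H_1 = 0.
  H_2: rank ker ∂_2 − rank ∂_3 = (6 − 5) − 0 = 1, and there is no ∂_3, so H_2 = Z.

(K is a triangulation of the 2-sphere S^2.)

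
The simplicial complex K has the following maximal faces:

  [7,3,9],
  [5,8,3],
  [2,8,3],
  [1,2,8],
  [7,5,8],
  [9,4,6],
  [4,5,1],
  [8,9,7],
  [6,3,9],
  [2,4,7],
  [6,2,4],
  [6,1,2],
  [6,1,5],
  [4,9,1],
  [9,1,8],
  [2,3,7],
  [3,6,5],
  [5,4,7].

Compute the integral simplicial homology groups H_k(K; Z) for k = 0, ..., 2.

Order the vertices as 1 < 2 < 3 < 4 < 5 < 6 < 7 < 8 < 9. Listing each simplex with vertices in this order, K has dimension 2 with simplices:

  0-simplices (9): [1], [2], [3], [4], [5], [6], [7], [8], [9]
  1-simplices (27): (27 of them)
  2-simplices (18): [1,2,6], [1,2,8], [1,4,5], [1,4,9], [1,5,6], [1,8,9], [2,3,7], [2,3,8], [2,4,6], [2,4,7], [3,5,6], [3,5,8], [3,6,9], [3,7,9], [4,5,7], [4,6,9], [5,7,8], [7,8,9]

Hence C_0 ≅ Z^9, C_1 ≅ Z^27, C_2 ≅ Z^18.

Boundary ∂_1: C_1 → C_0 is given by ∂[p,q] = [q] − [p].
The resulting 9×27 matrix has rank 8, and its Smith normal form has invariant factors (1,1,1,1,1,1,1,1).

The boundary map ∂_2: C_2 → C_1 acts by ∂[p,q,r] = [q,r] − [p,r] + [p,q]. For instance
  ∂[1,4,9] = [4,9] − [1,9] + [1,4],
  ∂[3,5,8] = [5,8] − [3,8] + [3,5].
The 27×18 boundary matrix has rank 18 and Smith normal form diag(1,1,1,1,1,1,1,1,1,1,1,1,1,1,1,1,1,2).

From H_k ≅ ker(∂_k) / im(∂_{k+1}) we obtain:

  H_0: rank C_0 − rank ∂_1 = 9 − 8 = 1, and the invariant factors of ∂_1 are all 1, so H_0 ≅ Z.
  H_1: rank ker ∂_1 − rank ∂_2 = (27 − 8) − 18 = 1, and ∂_2 has invariant factor 2 > 1, so H_1 ≅ Z × Z/2.
  H_2: rank ker ∂_2 − rank ∂_3 = (18 − 18) − 0 = 0, and there is no ∂_3, so H_2 ≅ 0.

As a check, the Euler characteristic is 9 − 27 + 18 = 0, which agrees with 1 − 1 + 0 = 0.

H_0 ≅ Z,  H_1 ≅ Z × Z/2,  H_2 = 0.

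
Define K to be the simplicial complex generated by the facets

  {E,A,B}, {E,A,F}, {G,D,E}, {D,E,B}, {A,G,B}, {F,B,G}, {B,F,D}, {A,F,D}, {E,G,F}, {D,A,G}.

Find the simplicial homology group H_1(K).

H_1 = Z/2.

We work with the vertex ordering A < B < D < E < F < G. The simplices of K, each written with vertices in increasing order, are:

  0-simplices (6): A, B, D, E, F, G
  1-simplices (15): AB, AD, AE, AF, AG, BD, BE, BF, BG, DE, DF, DG, EF, EG, FG
  2-simplices (10): ABE, ABG, ADF, ADG, AEF, BDE, BDF, BFG, DEG, EFG

Hence C_0 ≅ Z^6, C_1 ≅ Z^15, C_2 ≅ Z^10.

Boundary ∂_1: C_1 → C_0 maps an edge to its endpoints' difference, ∂[p,q] = q − p. For instance
  ∂AD = D − A.
As a 6×15 matrix over Z this has rank 5, with invariant factors (1,1,1,1,1).

∂_2: C_2 → C_1 maps a triangle to the signed sum of its edges. For instance
  ∂ADG = DG − AG + AD,
  ∂BFG = FG − BG + BF.
As a 15×10 matrix over Z this has rank 10, with invariant factors (1,1,1,1,1,1,1,1,1,2).

From H_k ≅ ker(∂_k) / im(∂_{k+1}) we obtain:

  H_1: rank ker ∂_1 − rank ∂_2 = (15 − 5) − 10 = 0, and ∂_2 has invariant factor 2 > 1, so H_1 = Z/2.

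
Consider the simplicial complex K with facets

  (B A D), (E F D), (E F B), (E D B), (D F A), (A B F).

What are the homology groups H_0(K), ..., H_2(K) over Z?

We work with the vertex ordering A < B < D < E < F. The simplices of K, each written with vertices in increasing order, are:

  0-simplices (5): A, B, D, E, F
  1-simplices (9): AB, AD, AF, BD, BE, BF, DE, DF, EF
  2-simplices (6): ABD, ABF, ADF, BDE, BEF, DEF

giving chain groups C_0 ≅ Z^5, C_1 ≅ Z^9, C_2 ≅ Z^6.

The boundary map ∂_1: C_1 → C_0 maps an edge to its endpoints' difference, ∂[p,q] = q − p.
The resulting 5×9 matrix has rank 4, and its Smith normal form has invariant factors (1,1,1,1).

Boundary ∂_2: C_2 → C_1 acts by ∂[p,q,r] = [q,r] − [p,r] + [p,q]. For instance
  ∂BEF = EF − BF + BE,
  ∂ADF = DF − AF + AD.
The 9×6 boundary matrix has rank 5 and Smith normal form diag(1,1,1,1,1).

Reading off H_k = ker ∂_k / im ∂_{k+1}:

  H_0: rank C_0 − rank ∂_1 = 5 − 4 = 1, and the invariant factors of ∂_1 are all 1, so H_0 = Z.
  H_1: rank ker ∂_1 − rank ∂_2 = (9 − 4) − 5 = 0, and the invariant factors of ∂_2 are all 1, so H_1 = 0.
  H_2: rank ker ∂_2 − rank ∂_3 = (6 − 5) − 0 = 1, and there is no ∂_3, so H_2 = Z.

H_0 ≅ Z,  H_1 = 0,  H_2 ≅ Z.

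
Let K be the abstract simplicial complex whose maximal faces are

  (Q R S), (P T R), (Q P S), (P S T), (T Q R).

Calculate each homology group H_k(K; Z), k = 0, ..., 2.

H_0 = Z,  H_1 = Z,  H_2 = 0.

Take the total order P < Q < R < S < T on the vertex set. Then K (dimension 2) consists of the simplices:

  0-simplices (5): P, Q, R, S, T
  1-simplices (10): PQ, PR, PS, PT, QR, QS, QT, RS, RT, ST
  2-simplices (5): PQS, PRT, PST, QRS, QRT

giving chain groups C_0 ≅ Z^5, C_1 ≅ Z^10, C_2 ≅ Z^5.

Boundary ∂_1: C_1 → C_0 maps an edge to its endpoints' difference, ∂[p,q] = q − p. For instance
  ∂QT = T − Q.
The resulting 5×10 matrix has rank 4, and its Smith normal form has invariant factors (1,1,1,1).

Boundary ∂_2: C_2 → C_1 acts by ∂[p,q,r] = [q,r] − [p,r] + [p,q]. For instance
  ∂QRS = RS − QS + QR,
  ∂PST = ST − PT + PS.
As a 10×5 matrix over Z this has rank 5, with invariant factors (1,1,1,1,1).

From H_k ≅ ker(∂_k) / im(∂_{k+1}) we obtain:

  H_0: rank C_0 − rank ∂_1 = 5 − 4 = 1, and the invariant factors of ∂_1 are all 1, so H_0 ≅ Z.
  H_1: rank ker ∂_1 − rank ∂_2 = (10 − 4) − 5 = 1, and the invariant factors of ∂_2 are all 1, so H_1 ≅ Z.
  H_2: rank ker ∂_2 − rank ∂_3 = (5 − 5) − 0 = 0, and there is no ∂_3, so H_2 ≅ 0.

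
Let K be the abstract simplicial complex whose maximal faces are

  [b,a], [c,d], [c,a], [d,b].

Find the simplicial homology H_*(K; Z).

K has 4 vertices, 4 edges.
rank ∂_0 = 0, rank ∂_1 = 3 ⇒ b_0 = 4 − 0 − 3 = 1; all invariant factors of ∂_1 are 1 so no torsion. So H_0 ≅ Z.
rank ∂_1 = 3, rank ∂_2 = 0 ⇒ b_1 = 4 − 3 − 0 = 1. So H_1 ≅ Z.

H_0 ≅ Z,  H_1 ≅ Z.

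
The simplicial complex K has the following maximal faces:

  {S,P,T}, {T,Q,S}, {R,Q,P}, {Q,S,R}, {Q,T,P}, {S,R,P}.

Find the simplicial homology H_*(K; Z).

Order the vertices as P < Q < R < S < T. Listing each simplex with vertices in this order, K has dimension 2 with simplices:

  0-simplices (5): P, Q, R, S, T
  1-simplices (9): PQ, PR, PS, PT, QR, QS, QT, RS, ST
  2-simplices (6): PQR, PQT, PRS, PST, QRS, QST

Hence C_0 ≅ Z^5, C_1 ≅ Z^9, C_2 ≅ Z^6.

∂_1: C_1 → C_0 maps an edge to its endpoints' difference, ∂[p,q] = q − p. For instance
  ∂QS = S − Q.
This gives a 5×9 integer matrix of rank 4; reducing to Smith normal form yields diagonal entries (1,1,1,1).

The boundary map ∂_2: C_2 → C_1 maps a triangle to the signed sum of its edges. For instance
  ∂PST = ST − PT + PS,
  ∂PQT = QT − PT + PQ.
As a 9×6 matrix over Z this has rank 5, with invariant factors (1,1,1,1,1).

Now H_k = ker ∂_k / im ∂_{k+1}, so:

  H_0: rank C_0 − rank ∂_1 = 5 − 4 = 1, and the invariant factors of ∂_1 are all 1, so H_0 ≅ Z.
  H_1: rank ker ∂_1 − rank ∂_2 = (9 − 4) − 5 = 0, and the invariant factors of ∂_2 are all 1, so H_1 ≅ 0.
  H_2: rank ker ∂_2 − rank ∂_3 = (6 − 5) − 0 = 1, and there is no ∂_3, so H_2 ≅ Z.

As a check, the Euler characteristic is 5 − 9 + 6 = 2, which agrees with 1 − 0 + 1 = 2.

H_0 = Z,  H_1 = 0,  H_2 = Z.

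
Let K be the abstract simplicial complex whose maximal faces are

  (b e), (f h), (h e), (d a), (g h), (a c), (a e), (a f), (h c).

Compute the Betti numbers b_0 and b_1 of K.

b_0 = 1, b_1 = 2.

Fix the vertex order a < b < c < d < e < f < g < h and write every simplex with vertices in increasing order. Then dim K = 1 and the simplices of K are:

  0-simplices (8): a, b, c, d, e, f, g, h
  1-simplices (9): ac, ad, ae, af, be, ch, eh, fh, gh

so the chain groups are C_0 ≅ Z^8, C_1 ≅ Z^9.

The boundary map ∂_1: C_1 → C_0 sends each edge [p,q] (with p < q) to q − p. For instance
  ∂be = e − b.
The resulting 8×9 matrix has rank 7, and its Smith normal form has invariant factors (1,1,1,1,1,1,1).

Reading off H_k = ker ∂_k / im ∂_{k+1}:

  H_0: rank C_0 − rank ∂_1 = 8 − 7 = 1, and the invariant factors of ∂_1 are all 1, so H_0 = Z.
  H_1: rank ker ∂_1 − rank ∂_2 = (9 − 7) − 0 = 2, and there is no ∂_2, so H_1 = Z^2.

Hence the Betti numbers are b_0 = 1, b_1 = 2.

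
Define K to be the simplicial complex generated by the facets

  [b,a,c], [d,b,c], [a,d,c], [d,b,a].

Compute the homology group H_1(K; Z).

H_1 = 0.

Take the total order a < b < c < d on the vertex set. Then K (dimension 2) consists of the simplices:

  0-simplices (4): a, b, c, d
  1-simplices (6): ab, ac, ad, bc, bd, cd
  2-simplices (4): abc, abd, acd, bcd

Hence C_0 ≅ Z^4, C_1 ≅ Z^6, C_2 ≅ Z^4.

The boundary map ∂_1: C_1 → C_0 sends each edge [p,q] (with p < q) to q − p. For instance
  ∂bd = d − b.
This gives a 4×6 integer matrix of rank 3; reducing to Smith normal form yields diagonal entries (1,1,1).

∂_2: C_2 → C_1 sends each 2-simplex [p,q,r] to [q,r] − [p,r] + [p,q]. For instance
  ∂abc = bc − ac + ab,
  ∂acd = cd − ad + ac.
As a 6×4 matrix over Z this has rank 3, with invariant factors (1,1,1).

Reading off H_k = ker ∂_k / im ∂_{k+1}:

  H_1: rank ker ∂_1 − rank ∂_2 = (6 − 3) − 3 = 0, and the invariant factors of ∂_2 are all 1, so H_1 ≅ 0.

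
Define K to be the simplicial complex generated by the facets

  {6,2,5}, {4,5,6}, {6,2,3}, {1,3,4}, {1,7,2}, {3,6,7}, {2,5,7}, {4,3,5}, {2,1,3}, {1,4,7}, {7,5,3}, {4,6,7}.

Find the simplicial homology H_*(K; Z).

H_0 = Z,  H_1 = Z/2,  H_2 = 0.

Order the vertices as 1 < 2 < 3 < 4 < 5 < 6 < 7. Listing each simplex with vertices in this order, K has dimension 2 with simplices:

  0-simplices (7): [1], [2], [3], [4], [5], [6], [7]
  1-simplices (18): [1,2], [1,3], [1,4], [1,7], [2,3], [2,5], [2,6], [2,7], [3,4], [3,5], [3,6], [3,7], [4,5], [4,6], [4,7], [5,6], [5,7], [6,7]
  2-simplices (12): [1,2,3], [1,2,7], [1,3,4], [1,4,7], [2,3,6], [2,5,6], [2,5,7], [3,4,5], [3,5,7], [3,6,7], [4,5,6], [4,6,7]

Hence C_0 ≅ Z^7, C_1 ≅ Z^18, C_2 ≅ Z^12.

∂_1: C_1 → C_0 is given by ∂[p,q] = [q] − [p].
As a 7×18 matrix over Z this has rank 6, with invariant factors (1,1,1,1,1,1).

Boundary ∂_2: C_2 → C_1 maps a triangle to the signed sum of its edges. For instance
  ∂[3,5,7] = [5,7] − [3,7] + [3,5],
  ∂[3,6,7] = [6,7] − [3,7] + [3,6].
As a 18×12 matrix over Z this has rank 12, with invariant factors (1,1,1,1,1,1,1,1,1,1,1,2).

Reading off H_k = ker ∂_k / im ∂_{k+1}:

  H_0: rank C_0 − rank ∂_1 = 7 − 6 = 1, and the invariant factors of ∂_1 are all 1, so H_0 = Z.
  H_1: rank ker ∂_1 − rank ∂_2 = (18 − 6) − 12 = 0, and ∂_2 has invariant factor 2 > 1, so H_1 = Z/2.
  H_2: rank ker ∂_2 − rank ∂_3 = (12 − 12) − 0 = 0, and there is no ∂_3, so H_2 = 0.

(K is a triangulation of the real projective plane RP^2.)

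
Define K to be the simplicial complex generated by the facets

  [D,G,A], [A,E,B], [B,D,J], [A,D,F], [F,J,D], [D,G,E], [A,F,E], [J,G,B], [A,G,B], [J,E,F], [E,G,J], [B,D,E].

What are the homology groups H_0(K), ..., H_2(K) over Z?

Order the vertices as A < B < D < E < F < G < J. Listing each simplex with vertices in this order, K has dimension 2 with simplices:

  0-simplices (7): A, B, D, E, F, G, J
  1-simplices (18): AB, AD, AE, AF, AG, BD, BE, BG, BJ, DE, DF, DG, DJ, EF, EG, EJ, FJ, GJ
  2-simplices (12): ABE, ABG, ADF, ADG, AEF, BDE, BDJ, BGJ, DEG, DFJ, EFJ, EGJ

giving chain groups C_0 ≅ Z^7, C_1 ≅ Z^18, C_2 ≅ Z^12.

∂_1: C_1 → C_0 maps an edge to its endpoints' difference, ∂[p,q] = q − p.
This gives a 7×18 integer matrix of rank 6; reducing to Smith normal form yields diagonal entries (1,1,1,1,1,1).

∂_2: C_2 → C_1 acts by ∂[p,q,r] = [q,r] − [p,r] + [p,q]. For instance
  ∂EFJ = FJ − EJ + EF,
  ∂ABG = BG − AG + AB.
As a 18×12 matrix over Z this has rank 12, with invariant factors (1,1,1,1,1,1,1,1,1,1,1,2).

From H_k ≅ ker(∂_k) / im(∂_{k+1}) we obtain:

  H_0: rank C_0 − rank ∂_1 = 7 − 6 = 1, and the invariant factors of ∂_1 are all 1, so H_0 = Z.
  H_1: rank ker ∂_1 − rank ∂_2 = (18 − 6) − 12 = 0, and ∂_2 has invariant factor 2 > 1, so H_1 = Z/2.
  H_2: rank ker ∂_2 − rank ∂_3 = (12 − 12) − 0 = 0, and there is no ∂_3, so H_2 = 0.

H_0 = Z,  H_1 = Z/2,  H_2 = 0.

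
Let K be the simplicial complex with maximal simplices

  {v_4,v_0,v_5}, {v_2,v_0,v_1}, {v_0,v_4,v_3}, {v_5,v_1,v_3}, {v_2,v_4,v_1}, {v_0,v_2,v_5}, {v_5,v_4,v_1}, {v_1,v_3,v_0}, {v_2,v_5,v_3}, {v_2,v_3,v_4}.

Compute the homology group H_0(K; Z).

H_0 = Z.

Take the total order v_0 < v_1 < v_2 < v_3 < v_4 < v_5 on the vertex set. Then K (dimension 2) consists of the simplices:

  0-simplices (6): [v_0], [v_1], [v_2], [v_3], [v_4], [v_5]
  1-simplices (15): (15 of them)
  2-simplices (10): [v_0,v_1,v_2], [v_0,v_1,v_3], [v_0,v_2,v_5], [v_0,v_3,v_4], [v_0,v_4,v_5], [v_1,v_2,v_4], [v_1,v_3,v_5], [v_1,v_4,v_5], [v_2,v_3,v_4], [v_2,v_3,v_5]

so the chain groups are C_0 ≅ Z^6, C_1 ≅ Z^15, C_2 ≅ Z^10.

The boundary map ∂_1: C_1 → C_0 is given by ∂[p,q] = [q] − [p].
The 6×15 boundary matrix has rank 5 and Smith normal form diag(1,1,1,1,1).

The boundary map ∂_2: C_2 → C_1 acts by ∂[p,q,r] = [q,r] − [p,r] + [p,q]. For instance
  ∂[v_1,v_2,v_4] = [v_2,v_4] − [v_1,v_4] + [v_1,v_2],
  ∂[v_0,v_4,v_5] = [v_4,v_5] − [v_0,v_5] + [v_0,v_4].
This gives a 15×10 integer matrix of rank 10; reducing to Smith normal form yields diagonal entries (1,1,1,1,1,1,1,1,1,2).

Now H_k = ker ∂_k / im ∂_{k+1}, so:

  H_0: rank C_0 − rank ∂_1 = 6 − 5 = 1, and the invariant factors of ∂_1 are all 1, so H_0 = Z.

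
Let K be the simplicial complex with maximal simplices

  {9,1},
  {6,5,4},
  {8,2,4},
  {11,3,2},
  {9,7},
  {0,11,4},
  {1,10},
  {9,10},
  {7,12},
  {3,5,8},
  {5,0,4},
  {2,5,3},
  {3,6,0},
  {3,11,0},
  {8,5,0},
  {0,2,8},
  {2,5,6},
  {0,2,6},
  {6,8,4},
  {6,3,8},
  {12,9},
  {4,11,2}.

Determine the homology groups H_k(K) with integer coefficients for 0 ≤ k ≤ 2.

H_0 ≅ Z^2,  H_1 ≅ Z^4,  H_2 ≅ Z.

Fix the vertex order 0 < 1 < 2 < 3 < 4 < 5 < 6 < 7 < 8 < 9 < 10 < 11 < 12 and write every simplex with vertices in increasing order. Then dim K = 2 and the simplices of K are:

  0-simplices (13): [0], [1], [2], [3], [4], [5], [6], [7], [8], [9], [10], [11], [12]
  1-simplices (30): (30 of them)
  2-simplices (16): [0,2,6], [0,2,8], [0,3,6], [0,3,11], [0,4,5], [0,4,11], [0,5,8], [2,3,5], [2,3,11], [2,4,8], [2,4,11], [2,5,6], [3,5,8], [3,6,8], [4,5,6], [4,6,8]

giving chain groups C_0 ≅ Z^13, C_1 ≅ Z^30, C_2 ≅ Z^16.

∂_1: C_1 → C_0 maps an edge to its endpoints' difference, ∂[p,q] = q − p.
The 13×30 boundary matrix has rank 11 and Smith normal form diag(1,1,1,1,1,1,1,1,1,1,1).

∂_2: C_2 → C_1 sends each 2-simplex [p,q,r] to [q,r] − [p,r] + [p,q]. For instance
  ∂[2,5,6] = [5,6] − [2,6] + [2,5],
  ∂[0,3,11] = [3,11] − [0,11] + [0,3].
As a 30×16 matrix over Z this has rank 15, with invariant factors (1,1,1,1,1,1,1,1,1,1,1,1,1,1,1).

Now H_k = ker ∂_k / im ∂_{k+1}, so:

  H_0: rank C_0 − rank ∂_1 = 13 − 11 = 2, and the invariant factors of ∂_1 are all 1, so H_0 ≅ Z^2.
  H_1: rank ker ∂_1 − rank ∂_2 = (30 − 11) − 15 = 4, and the invariant factors of ∂_2 are all 1, so H_1 ≅ Z^4.
  H_2: rank ker ∂_2 − rank ∂_3 = (16 − 15) − 0 = 1, and there is no ∂_3, so H_2 ≅ Z.

(K is a triangulation of the disjoint union of a wedge of 2 circles and the torus T^2.)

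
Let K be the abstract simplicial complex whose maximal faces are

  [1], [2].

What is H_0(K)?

H_0 = Z^2.

We work with the vertex ordering 1 < 2. The simplices of K, each written with vertices in increasing order, are:

  0-simplices (2): [1], [2]

Hence C_0 ≅ Z^2.

Computing H_k = (kernel of ∂_k) / (image of ∂_{k+1}):

  H_0: rank C_0 − rank ∂_1 = 2 − 0 = 2, and there is no ∂_1, so H_0 = Z^2.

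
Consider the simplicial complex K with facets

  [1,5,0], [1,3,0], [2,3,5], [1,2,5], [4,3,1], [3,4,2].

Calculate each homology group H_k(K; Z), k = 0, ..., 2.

H_0 = Z,  H_1 = Z,  H_2 = 0.

Fix the vertex order 0 < 1 < 2 < 3 < 4 < 5 and write every simplex with vertices in increasing order. Then dim K = 2 and the simplices of K are:

  0-simplices (6): [0], [1], [2], [3], [4], [5]
  1-simplices (12): [0,1], [0,3], [0,5], [1,2], [1,3], [1,4], [1,5], [2,3], [2,4], [2,5], [3,4], [3,5]
  2-simplices (6): [0,1,3], [0,1,5], [1,2,5], [1,3,4], [2,3,4], [2,3,5]

Hence C_0 ≅ Z^6, C_1 ≅ Z^12, C_2 ≅ Z^6.

Boundary ∂_1: C_1 → C_0 sends each edge [p,q] (with p < q) to q − p. For instance
  ∂[0,5] = [5] − [0].
The 6×12 boundary matrix has rank 5 and Smith normal form diag(1,1,1,1,1).

The boundary map ∂_2: C_2 → C_1 maps a triangle to the signed sum of its edges. For instance
  ∂[1,3,4] = [3,4] − [1,4] + [1,3],
  ∂[1,2,5] = [2,5] − [1,5] + [1,2].
The 12×6 boundary matrix has rank 6 and Smith normal form diag(1,1,1,1,1,1).

Reading off H_k = ker ∂_k / im ∂_{k+1}:

  H_0: rank C_0 − rank ∂_1 = 6 − 5 = 1, and the invariant factors of ∂_1 are all 1, so H_0 = Z.
  H_1: rank ker ∂_1 − rank ∂_2 = (12 − 5) − 6 = 1, and the invariant factors of ∂_2 are all 1, so H_1 = Z.
  H_2: rank ker ∂_2 − rank ∂_3 = (6 − 6) − 0 = 0, and there is no ∂_3, so H_2 = 0.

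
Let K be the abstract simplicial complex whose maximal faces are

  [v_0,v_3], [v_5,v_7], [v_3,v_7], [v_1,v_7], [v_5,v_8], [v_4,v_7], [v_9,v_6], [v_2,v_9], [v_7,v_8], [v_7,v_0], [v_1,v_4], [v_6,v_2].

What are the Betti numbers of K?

b_0 = 2, b_1 = 4.

Fix the vertex order v_0 < v_1 < v_2 < v_3 < v_4 < v_5 < v_6 < v_7 < v_8 < v_9 and write every simplex with vertices in increasing order. Then dim K = 1 and the simplices of K are:

  0-simplices (10): [v_0], [v_1], [v_2], [v_3], [v_4], [v_5], [v_6], [v_7], [v_8], [v_9]
  1-simplices (12): [v_0,v_3], [v_0,v_7], [v_1,v_4], [v_1,v_7], [v_2,v_6], [v_2,v_9], [v_3,v_7], [v_4,v_7], [v_5,v_7], [v_5,v_8], [v_6,v_9], [v_7,v_8]

Hence C_0 ≅ Z^10, C_1 ≅ Z^12.

The boundary map ∂_1: C_1 → C_0 sends each edge [p,q] (with p < q) to q − p. For instance
  ∂[v_0,v_7] = [v_7] − [v_0].
The resulting 10×12 matrix has rank 8, and its Smith normal form has invariant factors (1,1,1,1,1,1,1,1).

Now H_k = ker ∂_k / im ∂_{k+1}, so:

  H_0: rank C_0 − rank ∂_1 = 10 − 8 = 2, and the invariant factors of ∂_1 are all 1, so H_0 = Z^2.
  H_1: rank ker ∂_1 − rank ∂_2 = (12 − 8) − 0 = 4, and there is no ∂_2, so H_1 = Z^4.

As a check, the Euler characteristic is 10 − 12 = -2, which agrees with 2 − 4 = -2.

Hence the Betti numbers are b_0 = 2, b_1 = 4.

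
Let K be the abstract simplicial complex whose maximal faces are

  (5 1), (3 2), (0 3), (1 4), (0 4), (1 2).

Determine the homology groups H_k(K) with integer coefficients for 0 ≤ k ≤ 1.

Fix the vertex order 0 < 1 < 2 < 3 < 4 < 5 and write every simplex with vertices in increasing order. Then dim K = 1 and the simplices of K are:

  0-simplices (6): [0], [1], [2], [3], [4], [5]
  1-simplices (6): [0,3], [0,4], [1,2], [1,4], [1,5], [2,3]

giving chain groups C_0 ≅ Z^6, C_1 ≅ Z^6.

Boundary ∂_1: C_1 → C_0 sends each edge [p,q] (with p < q) to q − p. For instance
  ∂[1,2] = [2] − [1].
As a 6×6 matrix over Z this has rank 5, with invariant factors (1,1,1,1,1).

From H_k ≅ ker(∂_k) / im(∂_{k+1}) we obtain:

  H_0: rank C_0 − rank ∂_1 = 6 − 5 = 1, and the invariant factors of ∂_1 are all 1, so H_0 = Z.
  H_1: rank ker ∂_1 − rank ∂_2 = (6 − 5) − 0 = 1, and there is no ∂_2, so H_1 = Z.

H_0 = Z,  H_1 = Z.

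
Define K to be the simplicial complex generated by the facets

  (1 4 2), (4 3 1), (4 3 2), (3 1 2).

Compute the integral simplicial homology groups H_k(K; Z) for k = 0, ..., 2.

H_0 = Z,  H_1 = 0,  H_2 = Z.

K has 4 vertices, 6 edges, 4 triangles.
rank ∂_0 = 0, rank ∂_1 = 3 ⇒ b_0 = 4 − 0 − 3 = 1; all invariant factors of ∂_1 are 1 so no torsion. So H_0 = Z.
rank ∂_1 = 3, rank ∂_2 = 3 ⇒ b_1 = 6 − 3 − 3 = 0; all invariant factors of ∂_2 are 1 so no torsion. So H_1 = 0.
rank ∂_2 = 3, rank ∂_3 = 0 ⇒ b_2 = 4 − 3 − 0 = 1. So H_2 = Z.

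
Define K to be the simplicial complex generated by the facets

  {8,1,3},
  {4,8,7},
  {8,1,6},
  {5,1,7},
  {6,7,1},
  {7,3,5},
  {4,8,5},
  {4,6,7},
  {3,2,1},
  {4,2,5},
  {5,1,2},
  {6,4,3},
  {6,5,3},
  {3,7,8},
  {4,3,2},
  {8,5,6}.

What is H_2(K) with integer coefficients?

Fix the vertex order 1 < 2 < 3 < 4 < 5 < 6 < 7 < 8 and write every simplex with vertices in increasing order. Then dim K = 2 and the simplices of K are:

  0-simplices (8): [1], [2], [3], [4], [5], [6], [7], [8]
  1-simplices (24): (24 of them)
  2-simplices (16): [1,2,3], [1,2,5], [1,3,8], [1,5,7], [1,6,7], [1,6,8], [2,3,4], [2,4,5], [3,4,6], [3,5,6], [3,5,7], [3,7,8], [4,5,8], [4,6,7], [4,7,8], [5,6,8]

Hence C_0 ≅ Z^8, C_1 ≅ Z^24, C_2 ≅ Z^16.

Boundary ∂_1: C_1 → C_0 sends each edge [p,q] (with p < q) to q − p. For instance
  ∂[1,6] = [6] − [1].
The 8×24 boundary matrix has rank 7 and Smith normal form diag(1,1,1,1,1,1,1).

The boundary map ∂_2: C_2 → C_1 acts by ∂[p,q,r] = [q,r] − [p,r] + [p,q]. For instance
  ∂[1,6,8] = [6,8] − [1,8] + [1,6],
  ∂[4,5,8] = [5,8] − [4,8] + [4,5].
The 24×16 boundary matrix has rank 15 and Smith normal form diag(1,1,1,1,1,1,1,1,1,1,1,1,1,1,1).

Now H_k = ker ∂_k / im ∂_{k+1}, so:

  H_2: rank ker ∂_2 − rank ∂_3 = (16 − 15) − 0 = 1, and there is no ∂_3, so H_2 = Z.

H_2 = Z.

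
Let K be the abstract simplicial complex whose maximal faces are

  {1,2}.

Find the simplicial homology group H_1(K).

H_1 = 0.

Order the vertices as 1 < 2. Listing each simplex with vertices in this order, K has dimension 1 with simplices:

  0-simplices (2): [1], [2]
  1-simplices (1): [1,2]

Hence C_0 ≅ Z^2, C_1 ≅ Z^1.

The boundary map ∂_1: C_1 → C_0 is given by ∂[p,q] = [q] − [p]. For instance
  ∂[1,2] = [2] − [1].
The resulting 2×1 matrix has rank 1, and its Smith normal form has invariant factors (1).

Now H_k = ker ∂_k / im ∂_{k+1}, so:

  H_1: rank ker ∂_1 − rank ∂_2 = (1 − 1) − 0 = 0, and there is no ∂_2, so H_1 = 0.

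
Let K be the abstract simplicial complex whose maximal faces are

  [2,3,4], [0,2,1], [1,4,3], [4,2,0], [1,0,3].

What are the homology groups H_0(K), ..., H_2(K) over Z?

We work with the vertex ordering 0 < 1 < 2 < 3 < 4. The simplices of K, each written with vertices in increasing order, are:

  0-simplices (5): [0], [1], [2], [3], [4]
  1-simplices (10): [0,1], [0,2], [0,3], [0,4], [1,2], [1,3], [1,4], [2,3], [2,4], [3,4]
  2-simplices (5): [0,1,2], [0,1,3], [0,2,4], [1,3,4], [2,3,4]

giving chain groups C_0 ≅ Z^5, C_1 ≅ Z^10, C_2 ≅ Z^5.

Boundary ∂_1: C_1 → C_0 maps an edge to its endpoints' difference, ∂[p,q] = q − p.
As a 5×10 matrix over Z this has rank 4, with invariant factors (1,1,1,1).

The boundary map ∂_2: C_2 → C_1 sends each 2-simplex [p,q,r] to [q,r] − [p,r] + [p,q]. For instance
  ∂[0,1,3] = [1,3] − [0,3] + [0,1],
  ∂[2,3,4] = [3,4] − [2,4] + [2,3].
The 10×5 boundary matrix has rank 5 and Smith normal form diag(1,1,1,1,1).

Computing H_k = (kernel of ∂_k) / (image of ∂_{k+1}):

  H_0: rank C_0 − rank ∂_1 = 5 − 4 = 1, and the invariant factors of ∂_1 are all 1, so H_0 ≅ Z.
  H_1: rank ker ∂_1 − rank ∂_2 = (10 − 4) − 5 = 1, and the invariant factors of ∂_2 are all 1, so H_1 ≅ Z.
  H_2: rank ker ∂_2 − rank ∂_3 = (5 − 5) − 0 = 0, and there is no ∂_3, so H_2 ≅ 0.

(K is a triangulation of the Möbius band.)

H_0 ≅ Z,  H_1 ≅ Z,  H_2 = 0.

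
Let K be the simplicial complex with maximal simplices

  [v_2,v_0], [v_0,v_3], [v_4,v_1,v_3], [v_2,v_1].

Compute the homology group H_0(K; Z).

Order the vertices as v_0 < v_1 < v_2 < v_3 < v_4. Listing each simplex with vertices in this order, K has dimension 2 with simplices:

  0-simplices (5): [v_0], [v_1], [v_2], [v_3], [v_4]
  1-simplices (6): [v_0,v_2], [v_0,v_3], [v_1,v_2], [v_1,v_3], [v_1,v_4], [v_3,v_4]
  2-simplices (1): [v_1,v_3,v_4]

so the chain groups are C_0 ≅ Z^5, C_1 ≅ Z^6, C_2 ≅ Z^1.

∂_1: C_1 → C_0 sends each edge [p,q] (with p < q) to q − p. For instance
  ∂[v_1,v_3] = [v_3] − [v_1].
This gives a 5×6 integer matrix of rank 4; reducing to Smith normal form yields diagonal entries (1,1,1,1).

The boundary map ∂_2: C_2 → C_1 acts by ∂[p,q,r] = [q,r] − [p,r] + [p,q]. For instance
  ∂[v_1,v_3,v_4] = [v_3,v_4] − [v_1,v_4] + [v_1,v_3].
As a 6×1 matrix over Z this has rank 1, with invariant factors (1).

Now H_k = ker ∂_k / im ∂_{k+1}, so:

  H_0: rank C_0 − rank ∂_1 = 5 − 4 = 1, and the invariant factors of ∂_1 are all 1, so H_0 ≅ Z.

H_0 ≅ Z.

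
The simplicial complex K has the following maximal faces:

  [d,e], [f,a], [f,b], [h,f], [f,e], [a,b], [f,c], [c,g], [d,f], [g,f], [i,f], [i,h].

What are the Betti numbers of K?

b_0 = 1, b_1 = 4.

Fix the vertex order a < b < c < d < e < f < g < h < i and write every simplex with vertices in increasing order. Then dim K = 1 and the simplices of K are:

  0-simplices (9): a, b, c, d, e, f, g, h, i
  1-simplices (12): ab, af, bf, cf, cg, de, df, ef, fg, fh, fi, hi

Hence C_0 ≅ Z^9, C_1 ≅ Z^12.

Boundary ∂_1: C_1 → C_0 maps an edge to its endpoints' difference, ∂[p,q] = q − p. For instance
  ∂hi = i − h.
This gives a 9×12 integer matrix of rank 8; reducing to Smith normal form yields diagonal entries (1,1,1,1,1,1,1,1).

From H_k ≅ ker(∂_k) / im(∂_{k+1}) we obtain:

  H_0: rank C_0 − rank ∂_1 = 9 − 8 = 1, and the invariant factors of ∂_1 are all 1, so H_0 = Z.
  H_1: rank ker ∂_1 − rank ∂_2 = (12 − 8) − 0 = 4, and there is no ∂_2, so H_1 = Z^4.

(K is a triangulation of a wedge of 4 circles.)

Hence the Betti numbers are b_0 = 1, b_1 = 4.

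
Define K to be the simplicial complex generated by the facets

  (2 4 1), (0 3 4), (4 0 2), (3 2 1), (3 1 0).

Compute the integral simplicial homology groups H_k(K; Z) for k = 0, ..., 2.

H_0 = Z,  H_1 = Z,  H_2 = 0.

Order the vertices as 0 < 1 < 2 < 3 < 4. Listing each simplex with vertices in this order, K has dimension 2 with simplices:

  0-simplices (5): [0], [1], [2], [3], [4]
  1-simplices (10): [0,1], [0,2], [0,3], [0,4], [1,2], [1,3], [1,4], [2,3], [2,4], [3,4]
  2-simplices (5): [0,1,3], [0,2,4], [0,3,4], [1,2,3], [1,2,4]

Hence C_0 ≅ Z^5, C_1 ≅ Z^10, C_2 ≅ Z^5.

The boundary map ∂_1: C_1 → C_0 sends each edge [p,q] (with p < q) to q − p. For instance
  ∂[0,2] = [2] − [0].
As a 5×10 matrix over Z this has rank 4, with invariant factors (1,1,1,1).

The boundary map ∂_2: C_2 → C_1 sends each 2-simplex [p,q,r] to [q,r] − [p,r] + [p,q]. For instance
  ∂[1,2,4] = [2,4] − [1,4] + [1,2],
  ∂[0,2,4] = [2,4] − [0,4] + [0,2].
As a 10×5 matrix over Z this has rank 5, with invariant factors (1,1,1,1,1).

Computing H_k = (kernel of ∂_k) / (image of ∂_{k+1}):

  H_0: rank C_0 − rank ∂_1 = 5 − 4 = 1, and the invariant factors of ∂_1 are all 1, so H_0 = Z.
  H_1: rank ker ∂_1 − rank ∂_2 = (10 − 4) − 5 = 1, and the invariant factors of ∂_2 are all 1, so H_1 = Z.
  H_2: rank ker ∂_2 − rank ∂_3 = (5 − 5) − 0 = 0, and there is no ∂_3, so H_2 = 0.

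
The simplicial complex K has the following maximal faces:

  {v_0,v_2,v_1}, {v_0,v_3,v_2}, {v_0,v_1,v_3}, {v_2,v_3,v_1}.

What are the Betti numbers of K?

Order the vertices as v_0 < v_1 < v_2 < v_3. Listing each simplex with vertices in this order, K has dimension 2 with simplices:

  0-simplices (4): [v_0], [v_1], [v_2], [v_3]
  1-simplices (6): [v_0,v_1], [v_0,v_2], [v_0,v_3], [v_1,v_2], [v_1,v_3], [v_2,v_3]
  2-simplices (4): [v_0,v_1,v_2], [v_0,v_1,v_3], [v_0,v_2,v_3], [v_1,v_2,v_3]

giving chain groups C_0 ≅ Z^4, C_1 ≅ Z^6, C_2 ≅ Z^4.

Boundary ∂_1: C_1 → C_0 maps an edge to its endpoints' difference, ∂[p,q] = q − p. For instance
  ∂[v_0,v_2] = [v_2] − [v_0].
The resulting 4×6 matrix has rank 3, and its Smith normal form has invariant factors (1,1,1).

Boundary ∂_2: C_2 → C_1 maps a triangle to the signed sum of its edges. For instance
  ∂[v_1,v_2,v_3] = [v_2,v_3] − [v_1,v_3] + [v_1,v_2],
  ∂[v_0,v_2,v_3] = [v_2,v_3] − [v_0,v_3] + [v_0,v_2].
The 6×4 boundary matrix has rank 3 and Smith normal form diag(1,1,1).

Computing H_k = (kernel of ∂_k) / (image of ∂_{k+1}):

  H_0: rank C_0 − rank ∂_1 = 4 − 3 = 1, and the invariant factors of ∂_1 are all 1, so H_0 = Z.
  H_1: rank ker ∂_1 − rank ∂_2 = (6 − 3) − 3 = 0, and the invariant factors of ∂_2 are all 1, so H_1 = 0.
  H_2: rank ker ∂_2 − rank ∂_3 = (4 − 3) − 0 = 1, and there is no ∂_3, so H_2 = Z.

Hence the Betti numbers are b_0 = 1, b_1 = 0, b_2 = 1.

b_0 = 1, b_1 = 0, b_2 = 1.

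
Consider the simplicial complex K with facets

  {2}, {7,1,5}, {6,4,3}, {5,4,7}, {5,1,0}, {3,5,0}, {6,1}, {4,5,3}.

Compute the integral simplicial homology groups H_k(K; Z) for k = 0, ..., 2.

We work with the vertex ordering 0 < 1 < 2 < 3 < 4 < 5 < 6 < 7. The simplices of K, each written with vertices in increasing order, are:

  0-simplices (8): [0], [1], [2], [3], [4], [5], [6], [7]
  1-simplices (13): [0,1], [0,3], [0,5], [1,5], [1,6], [1,7], [3,4], [3,5], [3,6], [4,5], [4,6], [4,7], [5,7]
  2-simplices (6): [0,1,5], [0,3,5], [1,5,7], [3,4,5], [3,4,6], [4,5,7]

so the chain groups are C_0 ≅ Z^8, C_1 ≅ Z^13, C_2 ≅ Z^6.

Boundary ∂_1: C_1 → C_0 is given by ∂[p,q] = [q] − [p].
As a 8×13 matrix over Z this has rank 6, with invariant factors (1,1,1,1,1,1).

Boundary ∂_2: C_2 → C_1 sends each 2-simplex [p,q,r] to [q,r] − [p,r] + [p,q]. For instance
  ∂[0,3,5] = [3,5] − [0,5] + [0,3],
  ∂[1,5,7] = [5,7] − [1,7] + [1,5].
The 13×6 boundary matrix has rank 6 and Smith normal form diag(1,1,1,1,1,1).

Computing H_k = (kernel of ∂_k) / (image of ∂_{k+1}):

  H_0: rank C_0 − rank ∂_1 = 8 − 6 = 2, and the invariant factors of ∂_1 are all 1, so H_0 ≅ Z^2.
  H_1: rank ker ∂_1 − rank ∂_2 = (13 − 6) − 6 = 1, and the invariant factors of ∂_2 are all 1, so H_1 ≅ Z.
  H_2: rank ker ∂_2 − rank ∂_3 = (6 − 6) − 0 = 0, and there is no ∂_3, so H_2 ≅ 0.

As a check, the Euler characteristic is 8 − 13 + 6 = 1, which agrees with 2 − 1 + 0 = 1.

H_0 ≅ Z^2,  H_1 ≅ Z,  H_2 = 0.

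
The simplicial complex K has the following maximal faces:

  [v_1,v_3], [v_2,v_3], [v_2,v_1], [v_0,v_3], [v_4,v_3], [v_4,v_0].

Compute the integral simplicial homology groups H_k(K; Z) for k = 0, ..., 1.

Order the vertices as v_0 < v_1 < v_2 < v_3 < v_4. Listing each simplex with vertices in this order, K has dimension 1 with simplices:

  0-simplices (5): [v_0], [v_1], [v_2], [v_3], [v_4]
  1-simplices (6): [v_0,v_3], [v_0,v_4], [v_1,v_2], [v_1,v_3], [v_2,v_3], [v_3,v_4]

Hence C_0 ≅ Z^5, C_1 ≅ Z^6.

∂_1: C_1 → C_0 is given by ∂[p,q] = [q] − [p].
As a 5×6 matrix over Z this has rank 4, with invariant factors (1,1,1,1).

From H_k ≅ ker(∂_k) / im(∂_{k+1}) we obtain:

  H_0: rank C_0 − rank ∂_1 = 5 − 4 = 1, and the invariant factors of ∂_1 are all 1, so H_0 ≅ Z.
  H_1: rank ker ∂_1 − rank ∂_2 = (6 − 4) − 0 = 2, and there is no ∂_2, so H_1 ≅ Z^2.

As a check, the Euler characteristic is 5 − 6 = -1, which agrees with 1 − 2 = -1.

H_0 ≅ Z,  H_1 ≅ Z^2.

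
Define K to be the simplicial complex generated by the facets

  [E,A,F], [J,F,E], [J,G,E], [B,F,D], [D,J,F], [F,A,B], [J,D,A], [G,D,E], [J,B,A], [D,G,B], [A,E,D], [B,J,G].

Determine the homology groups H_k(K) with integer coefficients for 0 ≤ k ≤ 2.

H_0 ≅ Z,  H_1 ≅ Z/2,  H_2 = 0.

Take the total order A < B < D < E < F < G < J on the vertex set. Then K (dimension 2) consists of the simplices:

  0-simplices (7): A, B, D, E, F, G, J
  1-simplices (18): AB, AD, AE, AF, AJ, BD, BF, BG, BJ, DE, DF, DG, DJ, EF, EG, EJ, FJ, GJ
  2-simplices (12): ABF, ABJ, ADE, ADJ, AEF, BDF, BDG, BGJ, DEG, DFJ, EFJ, EGJ

Hence C_0 ≅ Z^7, C_1 ≅ Z^18, C_2 ≅ Z^12.

The boundary map ∂_1: C_1 → C_0 sends each edge [p,q] (with p < q) to q − p. For instance
  ∂AB = B − A.
As a 7×18 matrix over Z this has rank 6, with invariant factors (1,1,1,1,1,1).

Boundary ∂_2: C_2 → C_1 acts by ∂[p,q,r] = [q,r] − [p,r] + [p,q]. For instance
  ∂DEG = EG − DG + DE,
  ∂EGJ = GJ − EJ + EG.
The resulting 18×12 matrix has rank 12, and its Smith normal form has invariant factors (1,1,1,1,1,1,1,1,1,1,1,2).

Now H_k = ker ∂_k / im ∂_{k+1}, so:

  H_0: rank C_0 − rank ∂_1 = 7 − 6 = 1, and the invariant factors of ∂_1 are all 1, so H_0 = Z.
  H_1: rank ker ∂_1 − rank ∂_2 = (18 − 6) − 12 = 0, and ∂_2 has invariant factor 2 > 1, so H_1 = Z/2.
  H_2: rank ker ∂_2 − rank ∂_3 = (12 − 12) − 0 = 0, and there is no ∂_3, so H_2 = 0.

As a check, the Euler characteristic is 7 − 18 + 12 = 1, which agrees with 1 − 0 + 0 = 1.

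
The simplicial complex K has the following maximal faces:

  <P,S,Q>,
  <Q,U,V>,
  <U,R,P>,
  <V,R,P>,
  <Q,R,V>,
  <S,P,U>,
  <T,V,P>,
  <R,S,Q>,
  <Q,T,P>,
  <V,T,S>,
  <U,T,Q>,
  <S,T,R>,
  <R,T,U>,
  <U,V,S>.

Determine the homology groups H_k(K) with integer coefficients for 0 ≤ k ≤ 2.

Fix the vertex order P < Q < R < S < T < U < V and write every simplex with vertices in increasing order. Then dim K = 2 and the simplices of K are:

  0-simplices (7): P, Q, R, S, T, U, V
  1-simplices (21): PQ, PR, PS, PT, PU, PV, QR, QS, QT, QU, QV, RS, RT, RU, RV, ST, SU, SV, TU, TV, UV
  2-simplices (14): PQS, PQT, PRU, PRV, PSU, PTV, QRS, QRV, QTU, QUV, RST, RTU, STV, SUV

giving chain groups C_0 ≅ Z^7, C_1 ≅ Z^21, C_2 ≅ Z^14.

The boundary map ∂_1: C_1 → C_0 sends each edge [p,q] (with p < q) to q − p. For instance
  ∂SU = U − S.
As a 7×21 matrix over Z this has rank 6, with invariant factors (1,1,1,1,1,1).

The boundary map ∂_2: C_2 → C_1 acts by ∂[p,q,r] = [q,r] − [p,r] + [p,q]. For instance
  ∂RTU = TU − RU + RT,
  ∂STV = TV − SV + ST.
The resulting 21×14 matrix has rank 13, and its Smith normal form has invariant factors (1,1,1,1,1,1,1,1,1,1,1,1,1).

Computing H_k = (kernel of ∂_k) / (image of ∂_{k+1}):

  H_0: rank C_0 − rank ∂_1 = 7 − 6 = 1, and the invariant factors of ∂_1 are all 1, so H_0 ≅ Z.
  H_1: rank ker ∂_1 − rank ∂_2 = (21 − 6) − 13 = 2, and the invariant factors of ∂_2 are all 1, so H_1 ≅ Z^2.
  H_2: rank ker ∂_2 − rank ∂_3 = (14 − 13) − 0 = 1, and there is no ∂_3, so H_2 ≅ Z.

As a check, the Euler characteristic is 7 − 21 + 14 = 0, which agrees with 1 − 2 + 1 = 0.
(K is a triangulation of the torus T^2.)

H_0 ≅ Z,  H_1 ≅ Z^2,  H_2 ≅ Z.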